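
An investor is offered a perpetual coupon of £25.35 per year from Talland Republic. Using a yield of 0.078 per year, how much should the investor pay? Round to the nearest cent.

Level perpetuity: PV = C / r = £25.35 / 0.078 = £325.00

£325.00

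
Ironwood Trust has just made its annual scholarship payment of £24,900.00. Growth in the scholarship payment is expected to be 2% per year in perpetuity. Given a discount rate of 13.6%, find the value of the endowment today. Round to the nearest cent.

D₁ = D₀ × (1 + g) = £24,900.00 × 1.02 = £25,398.0000
Growing perpetuity: P = D₁ / (r − g) = £25,398.0000 / (0.136 − 0.02) = £218,948.28

£218948.28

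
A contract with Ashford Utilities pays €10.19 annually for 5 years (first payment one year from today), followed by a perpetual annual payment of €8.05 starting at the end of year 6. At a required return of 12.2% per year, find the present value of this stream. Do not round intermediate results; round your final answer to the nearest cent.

€73.66

PV of 5-year annuity: €10.19 × [1 − (1+0.122)^−5] / 0.122 = 36.55140
Perpetuity value at year 5: €8.05 / 0.122 = 65.98361
PV of perpetuity: 65.98361 / (1+0.122)^5 = 37.10836
Total PV = 36.55140 + 37.10836 = 73.65976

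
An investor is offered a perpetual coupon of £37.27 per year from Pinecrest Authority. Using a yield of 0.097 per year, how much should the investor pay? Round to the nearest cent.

Level perpetuity: PV = C / r = £37.27 / 0.097 = £384.23

£384.23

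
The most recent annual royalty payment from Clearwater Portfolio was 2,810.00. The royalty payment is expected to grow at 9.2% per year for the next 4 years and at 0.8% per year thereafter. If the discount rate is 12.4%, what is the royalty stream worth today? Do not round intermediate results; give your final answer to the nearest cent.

32216.21

D_1 = 3068.52000
D_2 = 3350.82384
D_3 = 3659.09963
D_4 = 3995.73680
Terminal value at year 4: TV = D_4×(1+g_2)/(r−g_2) = 4027.70269/0.116 = 34721.57495
P_0 = D_1/(1+r)^1 + D_2/(1+r)^2 + D_3/(1+r)^3 + D_4/(1+r)^4 + TV/(1+r)^4
    = 2730.00000 + 2652.27758 + 2576.76790 + 2503.40796 + 21753.75191 = 32216.20535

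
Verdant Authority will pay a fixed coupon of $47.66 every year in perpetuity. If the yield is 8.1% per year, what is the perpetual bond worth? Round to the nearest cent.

Level perpetuity: PV = C / r = $47.66 / 0.081 = $588.40

$588.40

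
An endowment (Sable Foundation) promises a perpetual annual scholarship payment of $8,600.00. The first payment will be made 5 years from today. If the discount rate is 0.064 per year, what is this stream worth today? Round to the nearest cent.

$104846.02

Value at end of year 4: C / r = $8,600.00 / 0.064 = $134,375.0000
Discount to today: PV = $134,375.0000 / (1 + 0.064)^4 = $134,375.0000 / 1.281641 = $104,846.02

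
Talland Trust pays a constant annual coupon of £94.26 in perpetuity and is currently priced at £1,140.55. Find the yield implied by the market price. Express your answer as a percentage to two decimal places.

P = C/r ⇒ r = C/P = £94.26/£1,140.55 = 0.082644

8.26%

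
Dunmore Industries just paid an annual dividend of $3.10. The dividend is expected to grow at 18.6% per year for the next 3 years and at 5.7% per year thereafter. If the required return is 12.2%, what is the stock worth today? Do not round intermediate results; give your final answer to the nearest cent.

$69.94

D_1 = 3.67660
D_2 = 4.36045
D_3 = 5.17149
Terminal value at year 3: TV = D_3×(1+g_2)/(r−g_2) = 5.46627/0.065 = 84.09640
P_0 = D_1/(1+r)^1 + D_2/(1+r)^2 + D_3/(1+r)^3 + TV/(1+r)^3
    = 3.27683 + 3.46374 + 3.66132 + 59.53863 = 69.94051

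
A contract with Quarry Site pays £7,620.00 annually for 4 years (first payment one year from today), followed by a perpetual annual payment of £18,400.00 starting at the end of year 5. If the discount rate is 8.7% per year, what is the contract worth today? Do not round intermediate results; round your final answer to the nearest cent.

PV of 4-year annuity: £7,620.00 × [1 − (1+0.087)^−4] / 0.087 = 24850.10326
Perpetuity value at year 4: £18,400.00 / 0.087 = 211494.25287
PV of perpetuity: 211494.25287 / (1+0.087)^4 = 151488.75418
Total PV = 24850.10326 + 151488.75418 = 176338.85745

£176338.86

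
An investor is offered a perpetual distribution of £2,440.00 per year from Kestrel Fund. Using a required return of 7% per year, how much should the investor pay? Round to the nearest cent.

Level perpetuity: PV = C / r = £2,440.00 / 0.07 = £34,857.14

£34857.14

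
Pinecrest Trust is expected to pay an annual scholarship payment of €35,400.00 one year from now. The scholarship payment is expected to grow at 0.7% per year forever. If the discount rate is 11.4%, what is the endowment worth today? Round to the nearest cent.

€330841.12

Growing perpetuity: P = D₁ / (r − g) = €35,400.0000 / (0.114 − 0.007) = €330,841.12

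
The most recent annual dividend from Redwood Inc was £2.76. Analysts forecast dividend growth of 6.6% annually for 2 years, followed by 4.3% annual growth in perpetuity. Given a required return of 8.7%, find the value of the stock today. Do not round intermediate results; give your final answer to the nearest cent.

D_1 = 2.94216
D_2 = 3.13634
Terminal value at year 2: TV = D_2×(1+g_2)/(r−g_2) = 3.27121/0.044 = 74.34557
P_0 = D_1/(1+r)^1 + D_2/(1+r)^2 + TV/(1+r)^2
    = 2.70668 + 2.65439 + 62.92106 = 68.28213

£68.28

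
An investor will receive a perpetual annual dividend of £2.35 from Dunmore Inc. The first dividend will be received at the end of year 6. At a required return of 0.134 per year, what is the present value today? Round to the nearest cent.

Value at end of year 5: C / r = £2.35 / 0.134 = £17.5373
Discount to today: PV = £17.5373 / (1 + 0.134)^5 = £17.5373 / 1.875276 = £9.35

£9.35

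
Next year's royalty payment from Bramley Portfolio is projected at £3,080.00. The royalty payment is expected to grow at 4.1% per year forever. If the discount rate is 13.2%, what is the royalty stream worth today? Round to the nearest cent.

Growing perpetuity: P = D₁ / (r − g) = £3,080.0000 / (0.132 − 0.041) = £33,846.15

£33846.15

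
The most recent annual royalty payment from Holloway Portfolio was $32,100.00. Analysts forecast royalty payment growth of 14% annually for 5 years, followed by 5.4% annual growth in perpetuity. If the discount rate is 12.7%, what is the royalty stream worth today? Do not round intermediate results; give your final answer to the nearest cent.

D_1 = 36594.00000
D_2 = 41717.16000
D_3 = 47557.56240
D_4 = 54215.62114
D_5 = 61805.80810
Terminal value at year 5: TV = D_5×(1+g_2)/(r−g_2) = 65143.32173/0.073 = 892374.27030
P_0 = D_1/(1+r)^1 + D_2/(1+r)^2 + D_3/(1+r)^3 + D_4/(1+r)^4 + D_5/(1+r)^5 + TV/(1+r)^5
    = 32470.27507 + 32844.82127 + 33223.68789 + 33606.92475 + 33994.58227 + 490825.88645 = 656966.17771

$656966.18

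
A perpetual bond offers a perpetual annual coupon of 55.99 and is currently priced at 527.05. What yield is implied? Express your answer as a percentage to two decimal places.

P = C/r ⇒ r = C/P = 55.99/527.05 = 0.106233

10.62%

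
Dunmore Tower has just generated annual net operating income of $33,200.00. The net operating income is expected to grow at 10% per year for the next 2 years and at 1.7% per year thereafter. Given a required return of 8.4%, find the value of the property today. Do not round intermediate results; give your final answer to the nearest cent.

D_1 = 36520.00000
D_2 = 40172.00000
Terminal value at year 2: TV = D_2×(1+g_2)/(r−g_2) = 40854.92400/0.067 = 609774.98507
P_0 = D_1/(1+r)^1 + D_2/(1+r)^2 + TV/(1+r)^2
    = 33690.03690 + 34187.30682 + 518932.70199 = 586810.04571

$586810.05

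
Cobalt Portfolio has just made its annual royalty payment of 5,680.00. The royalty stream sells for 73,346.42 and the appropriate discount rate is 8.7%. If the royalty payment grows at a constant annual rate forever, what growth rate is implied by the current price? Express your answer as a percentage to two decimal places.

0.89%

P = D₀(1+g)/(r−g) ⇒ P(r−g) = D₀(1+g) ⇒ g(P+D₀) = P·r − D₀
g = (P·r − D₀)/(P + D₀) = (73,346.42×0.087 − 5,680.00) / (73,346.42 + 5,680.00) = 0.008872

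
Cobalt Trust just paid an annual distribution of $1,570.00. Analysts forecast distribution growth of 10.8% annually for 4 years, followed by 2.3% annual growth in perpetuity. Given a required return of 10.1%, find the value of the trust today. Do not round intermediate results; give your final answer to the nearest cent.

D_1 = 1739.56000
D_2 = 1927.43248
D_3 = 2135.59519
D_4 = 2366.23947
Terminal value at year 4: TV = D_4×(1+g_2)/(r−g_2) = 2420.66298/0.078 = 31034.14072
P_0 = D_1/(1+r)^1 + D_2/(1+r)^2 + D_3/(1+r)^3 + D_4/(1+r)^4 + TV/(1+r)^4
    = 1579.98183 + 1590.02713 + 1600.13630 + 1610.30973 + 21119.83151 = 27500.28651

$27500.29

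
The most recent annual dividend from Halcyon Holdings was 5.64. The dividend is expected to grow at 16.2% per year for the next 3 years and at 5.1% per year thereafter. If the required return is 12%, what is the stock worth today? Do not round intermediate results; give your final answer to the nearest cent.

114.16

D_1 = 6.55368
D_2 = 7.61538
D_3 = 8.84907
Terminal value at year 3: TV = D_3×(1+g_2)/(r−g_2) = 9.30037/0.069 = 134.78796
P_0 = D_1/(1+r)^1 + D_2/(1+r)^2 + D_3/(1+r)^3 + TV/(1+r)^3
    = 5.85150 + 6.07093 + 6.29859 + 95.93941 = 114.16043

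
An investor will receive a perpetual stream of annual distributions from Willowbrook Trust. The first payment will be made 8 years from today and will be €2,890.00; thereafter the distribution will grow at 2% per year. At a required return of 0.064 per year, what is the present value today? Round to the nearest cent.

€42545.51

Value at end of year 7: C₁ / (r − g) = €2,890.00 / (0.064 − 0.02) = €65,681.8182
Discount to today: PV = €65,681.8182 / (1 + 0.064)^7 = €65,681.8182 / 1.543801 = €42,545.51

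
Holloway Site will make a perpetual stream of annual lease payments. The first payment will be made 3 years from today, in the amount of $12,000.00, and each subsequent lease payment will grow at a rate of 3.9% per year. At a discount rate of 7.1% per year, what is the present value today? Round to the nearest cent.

Value at end of year 2: C₁ / (r − g) = $12,000.00 / (0.071 − 0.039) = $375,000.0000
Discount to today: PV = $375,000.0000 / (1 + 0.071)^2 = $375,000.0000 / 1.147041 = $326,928.16

$326928.16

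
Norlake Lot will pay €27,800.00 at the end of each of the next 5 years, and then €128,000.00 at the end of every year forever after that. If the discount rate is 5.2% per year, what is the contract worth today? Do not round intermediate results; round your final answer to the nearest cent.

€2030112.84

PV of 5-year annuity: €27,800.00 × [1 − (1+0.052)^−5] / 0.052 = 119696.92855
Perpetuity value at year 5: €128,000.00 / 0.052 = 2461538.46154
PV of perpetuity: 2461538.46154 / (1+0.052)^5 = 1910415.91283
Total PV = 119696.92855 + 1910415.91283 = 2030112.84138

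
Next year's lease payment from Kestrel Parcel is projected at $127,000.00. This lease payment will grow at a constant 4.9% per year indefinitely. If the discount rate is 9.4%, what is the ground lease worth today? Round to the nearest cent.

$2822222.22

Growing perpetuity: P = D₁ / (r − g) = $127,000.0000 / (0.094 − 0.049) = $2,822,222.22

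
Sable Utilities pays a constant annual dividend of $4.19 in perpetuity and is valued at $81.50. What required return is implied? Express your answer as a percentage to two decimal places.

5.14%

P = C/r ⇒ r = C/P = $4.19/$81.50 = 0.051411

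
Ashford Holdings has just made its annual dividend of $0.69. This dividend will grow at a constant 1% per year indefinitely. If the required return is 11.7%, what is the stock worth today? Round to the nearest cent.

$6.51

D₁ = D₀ × (1 + g) = $0.69 × 1.01 = $0.6969
Growing perpetuity: P = D₁ / (r − g) = $0.6969 / (0.117 − 0.01) = $6.51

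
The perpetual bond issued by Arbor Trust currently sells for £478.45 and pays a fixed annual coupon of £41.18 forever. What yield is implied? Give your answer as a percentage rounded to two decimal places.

8.61%

P = C/r ⇒ r = C/P = £41.18/£478.45 = 0.086070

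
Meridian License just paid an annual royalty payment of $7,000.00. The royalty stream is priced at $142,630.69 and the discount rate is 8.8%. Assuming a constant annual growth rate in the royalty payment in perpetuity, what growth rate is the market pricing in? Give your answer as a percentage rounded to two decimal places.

3.71%

P = D₀(1+g)/(r−g) ⇒ P(r−g) = D₀(1+g) ⇒ g(P+D₀) = P·r − D₀
g = (P·r − D₀)/(P + D₀) = ($142,630.69×0.088 − $7,000.00) / ($142,630.69 + $7,000.00) = 0.037101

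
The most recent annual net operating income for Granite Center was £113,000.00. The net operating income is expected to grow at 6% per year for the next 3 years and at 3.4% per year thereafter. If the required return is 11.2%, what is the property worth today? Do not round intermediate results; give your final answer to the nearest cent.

D_1 = 119780.00000
D_2 = 126966.80000
D_3 = 134584.80800
Terminal value at year 3: TV = D_3×(1+g_2)/(r−g_2) = 139160.69147/0.078 = 1784111.42913
P_0 = D_1/(1+r)^1 + D_2/(1+r)^2 + D_3/(1+r)^3 + TV/(1+r)^3
    = 107715.82734 + 102678.75628 + 97877.23170 + 1297500.73820 = 1605772.55351

£1605772.55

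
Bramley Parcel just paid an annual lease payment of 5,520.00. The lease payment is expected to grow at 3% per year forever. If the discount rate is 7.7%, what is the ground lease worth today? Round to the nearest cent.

D₁ = D₀ × (1 + g) = 5,520.00 × 1.03 = 5,685.6000
Growing perpetuity: P = D₁ / (r − g) = 5,685.6000 / (0.077 − 0.03) = 120,970.21

120970.21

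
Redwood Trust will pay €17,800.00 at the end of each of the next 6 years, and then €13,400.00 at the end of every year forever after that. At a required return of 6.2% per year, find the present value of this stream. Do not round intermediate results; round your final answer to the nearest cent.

€237629.97

PV of 6-year annuity: €17,800.00 × [1 − (1+0.062)^−6] / 0.062 = 86981.05117
Perpetuity value at year 6: €13,400.00 / 0.062 = 216129.03226
PV of perpetuity: 216129.03226 / (1+0.062)^6 = 150648.91508
Total PV = 86981.05117 + 150648.91508 = 237629.96626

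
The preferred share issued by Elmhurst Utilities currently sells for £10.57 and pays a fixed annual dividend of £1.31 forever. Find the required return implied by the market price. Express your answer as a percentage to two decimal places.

P = C/r ⇒ r = C/P = £1.31/£10.57 = 0.123936

12.39%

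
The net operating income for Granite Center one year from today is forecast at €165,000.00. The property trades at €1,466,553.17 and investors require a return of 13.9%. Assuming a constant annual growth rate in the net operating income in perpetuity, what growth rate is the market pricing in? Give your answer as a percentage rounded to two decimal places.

P = D₁/(r−g) ⇒ g = r − D₁/P = 0.139 − €165,000.00/€1,466,553.17 = 0.026491

2.65%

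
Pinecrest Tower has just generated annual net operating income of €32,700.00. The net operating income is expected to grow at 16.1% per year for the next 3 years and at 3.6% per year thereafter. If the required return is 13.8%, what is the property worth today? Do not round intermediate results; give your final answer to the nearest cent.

€454796.14

D_1 = 37964.70000
D_2 = 44077.01670
D_3 = 51173.41639
Terminal value at year 3: TV = D_3×(1+g_2)/(r−g_2) = 53015.65938/0.102 = 519761.36646
P_0 = D_1/(1+r)^1 + D_2/(1+r)^2 + D_3/(1+r)^3 + TV/(1+r)^3
    = 33360.89631 + 34035.14993 + 34723.03081 + 352677.05805 = 454796.13509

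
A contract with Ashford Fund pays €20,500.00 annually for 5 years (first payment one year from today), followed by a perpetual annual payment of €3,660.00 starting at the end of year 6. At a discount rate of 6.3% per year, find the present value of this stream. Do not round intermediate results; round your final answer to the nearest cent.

€128456.24

PV of 5-year annuity: €20,500.00 × [1 − (1+0.063)^−5] / 0.063 = 85653.24386
Perpetuity value at year 5: €3,660.00 / 0.063 = 58095.23810
PV of perpetuity: 58095.23810 / (1+0.063)^5 = 42803.00041
Total PV = 85653.24386 + 42803.00041 = 128456.24427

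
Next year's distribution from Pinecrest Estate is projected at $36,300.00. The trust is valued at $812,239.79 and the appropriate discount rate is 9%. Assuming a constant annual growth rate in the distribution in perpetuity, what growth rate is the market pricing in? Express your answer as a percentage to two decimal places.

P = D₁/(r−g) ⇒ g = r − D₁/P = 0.09 − $36,300.00/$812,239.79 = 0.045309

4.53%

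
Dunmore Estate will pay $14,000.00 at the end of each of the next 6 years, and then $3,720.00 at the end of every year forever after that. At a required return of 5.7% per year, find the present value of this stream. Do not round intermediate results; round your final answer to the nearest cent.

$116293.25

PV of 6-year annuity: $14,000.00 × [1 − (1+0.057)^−6] / 0.057 = 69496.23331
Perpetuity value at year 6: $3,720.00 / 0.057 = 65263.15789
PV of perpetuity: 65263.15789 / (1+0.057)^6 = 46797.01590
Total PV = 69496.23331 + 46797.01590 = 116293.24921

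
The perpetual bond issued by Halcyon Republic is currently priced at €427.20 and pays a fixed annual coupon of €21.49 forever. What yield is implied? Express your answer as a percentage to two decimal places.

P = C/r ⇒ r = C/P = €21.49/€427.20 = 0.050304

5.03%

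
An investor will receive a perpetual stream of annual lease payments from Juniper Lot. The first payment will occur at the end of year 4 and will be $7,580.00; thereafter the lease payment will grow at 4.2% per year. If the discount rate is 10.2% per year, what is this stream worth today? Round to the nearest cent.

$94400.26

Value at end of year 3: C₁ / (r − g) = $7,580.00 / (0.102 − 0.042) = $126,333.3333
Discount to today: PV = $126,333.3333 / (1 + 0.102)^3 = $126,333.3333 / 1.338273 = $94,400.26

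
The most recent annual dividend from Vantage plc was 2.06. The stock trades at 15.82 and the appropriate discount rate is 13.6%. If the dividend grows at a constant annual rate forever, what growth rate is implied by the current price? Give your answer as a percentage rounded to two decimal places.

0.51%

P = D₀(1+g)/(r−g) ⇒ P(r−g) = D₀(1+g) ⇒ g(P+D₀) = P·r − D₀
g = (P·r − D₀)/(P + D₀) = (15.82×0.136 − 2.06) / (15.82 + 2.06) = 0.005119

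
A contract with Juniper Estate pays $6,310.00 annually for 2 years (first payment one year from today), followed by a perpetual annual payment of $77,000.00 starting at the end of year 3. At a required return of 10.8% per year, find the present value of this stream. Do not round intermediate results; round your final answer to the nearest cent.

$591582.42

PV of 2-year annuity: $6,310.00 × [1 − (1+0.108)^−2] / 0.108 = 10834.78867
Perpetuity value at year 2: $77,000.00 / 0.108 = 712962.96296
PV of perpetuity: 712962.96296 / (1+0.108)^2 = 580747.63369
Total PV = 10834.78867 + 580747.63369 = 591582.42236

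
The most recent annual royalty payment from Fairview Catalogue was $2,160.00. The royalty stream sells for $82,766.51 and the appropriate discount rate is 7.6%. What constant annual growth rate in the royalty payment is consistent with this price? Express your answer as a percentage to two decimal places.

4.86%

P = D₀(1+g)/(r−g) ⇒ P(r−g) = D₀(1+g) ⇒ g(P+D₀) = P·r − D₀
g = (P·r − D₀)/(P + D₀) = ($82,766.51×0.076 − $2,160.00) / ($82,766.51 + $2,160.00) = 0.048633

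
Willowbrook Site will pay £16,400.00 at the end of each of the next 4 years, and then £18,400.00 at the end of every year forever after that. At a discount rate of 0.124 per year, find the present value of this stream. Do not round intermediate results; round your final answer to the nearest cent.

PV of 4-year annuity: £16,400.00 × [1 − (1+0.124)^−4] / 0.124 = 49395.77708
Perpetuity value at year 4: £18,400.00 / 0.124 = 148387.09677
PV of perpetuity: 148387.09677 / (1+0.124)^4 = 92967.44444
Total PV = 49395.77708 + 92967.44444 = 142363.22152

£142363.22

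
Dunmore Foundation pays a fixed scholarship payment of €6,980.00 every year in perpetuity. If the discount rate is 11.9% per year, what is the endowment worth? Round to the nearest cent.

€58655.46

Level perpetuity: PV = C / r = €6,980.00 / 0.119 = €58,655.46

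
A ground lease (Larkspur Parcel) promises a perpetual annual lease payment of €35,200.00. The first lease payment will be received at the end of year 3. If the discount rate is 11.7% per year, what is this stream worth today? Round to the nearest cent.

Value at end of year 2: C / r = €35,200.00 / 0.117 = €300,854.7009
Discount to today: PV = €300,854.7009 / (1 + 0.117)^2 = €300,854.7009 / 1.247689 = €241,129.56

€241129.56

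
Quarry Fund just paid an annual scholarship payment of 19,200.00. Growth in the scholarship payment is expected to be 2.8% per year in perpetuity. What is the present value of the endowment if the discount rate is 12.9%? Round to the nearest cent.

D₁ = D₀ × (1 + g) = 19,200.00 × 1.028 = 19,737.6000
Growing perpetuity: P = D₁ / (r − g) = 19,737.6000 / (0.129 − 0.028) = 195,421.78

195421.78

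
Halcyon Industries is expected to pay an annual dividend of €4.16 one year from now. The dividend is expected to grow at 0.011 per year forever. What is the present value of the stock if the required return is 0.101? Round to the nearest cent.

Growing perpetuity: P = D₁ / (r − g) = €4.1600 / (0.101 − 0.011) = €46.22

€46.22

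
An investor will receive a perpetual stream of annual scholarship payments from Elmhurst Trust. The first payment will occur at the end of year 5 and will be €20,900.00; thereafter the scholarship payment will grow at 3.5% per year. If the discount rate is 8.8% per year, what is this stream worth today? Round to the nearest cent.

Value at end of year 4: C₁ / (r − g) = €20,900.00 / (0.088 − 0.035) = €394,339.6226
Discount to today: PV = €394,339.6226 / (1 + 0.088)^4 = €394,339.6226 / 1.401250 = €281,419.92

€281419.92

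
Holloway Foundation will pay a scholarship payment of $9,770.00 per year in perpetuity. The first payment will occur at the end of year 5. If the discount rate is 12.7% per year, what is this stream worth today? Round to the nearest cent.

$47686.47

Value at end of year 4: C / r = $9,770.00 / 0.127 = $76,929.1339
Discount to today: PV = $76,929.1339 / (1 + 0.127)^4 = $76,929.1339 / 1.613228 = $47,686.47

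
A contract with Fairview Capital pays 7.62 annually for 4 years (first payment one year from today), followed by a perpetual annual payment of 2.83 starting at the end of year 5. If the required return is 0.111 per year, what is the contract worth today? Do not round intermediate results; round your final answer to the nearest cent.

40.32

PV of 4-year annuity: 7.62 × [1 − (1+0.111)^−4] / 0.111 = 23.59025
Perpetuity value at year 4: 2.83 / 0.111 = 25.49550
PV of perpetuity: 25.49550 / (1+0.111)^4 = 16.73429
Total PV = 23.59025 + 16.73429 = 40.32454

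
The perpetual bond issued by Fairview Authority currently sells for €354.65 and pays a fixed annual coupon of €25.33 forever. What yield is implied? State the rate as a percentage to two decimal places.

7.14%

P = C/r ⇒ r = C/P = €25.33/€354.65 = 0.071423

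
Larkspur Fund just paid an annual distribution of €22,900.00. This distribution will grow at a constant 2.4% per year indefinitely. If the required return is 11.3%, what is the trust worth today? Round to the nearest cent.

€263478.65

D₁ = D₀ × (1 + g) = €22,900.00 × 1.024 = €23,449.6000
Growing perpetuity: P = D₁ / (r − g) = €23,449.6000 / (0.113 − 0.024) = €263,478.65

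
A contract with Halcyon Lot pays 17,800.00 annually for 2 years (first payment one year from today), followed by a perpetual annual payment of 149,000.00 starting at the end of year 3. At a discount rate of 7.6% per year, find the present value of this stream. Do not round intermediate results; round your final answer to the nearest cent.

1725272.52

PV of 2-year annuity: 17,800.00 × [1 − (1+0.076)^−2] / 0.076 = 31917.05477
Perpetuity value at year 2: 149,000.00 / 0.076 = 1960526.31579
PV of perpetuity: 1960526.31579 / (1+0.076)^2 = 1693355.46409
Total PV = 31917.05477 + 1693355.46409 = 1725272.51885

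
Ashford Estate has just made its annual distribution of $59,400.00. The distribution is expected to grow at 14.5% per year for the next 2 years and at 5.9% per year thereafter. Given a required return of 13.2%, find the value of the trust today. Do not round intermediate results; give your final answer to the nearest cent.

D_1 = 68013.00000
D_2 = 77874.88500
Terminal value at year 2: TV = D_2×(1+g_2)/(r−g_2) = 82469.50322/0.073 = 1129719.22212
P_0 = D_1/(1+r)^1 + D_2/(1+r)^2 + TV/(1+r)^2
    = 60082.15548 + 60772.14490 + 881612.34855 = 1002466.64892

$1002466.65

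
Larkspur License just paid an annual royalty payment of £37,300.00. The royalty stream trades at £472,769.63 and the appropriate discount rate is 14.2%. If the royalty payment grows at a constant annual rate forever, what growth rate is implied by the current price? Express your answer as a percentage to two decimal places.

5.85%

P = D₀(1+g)/(r−g) ⇒ P(r−g) = D₀(1+g) ⇒ g(P+D₀) = P·r − D₀
g = (P·r − D₀)/(P + D₀) = (£472,769.63×0.142 − £37,300.00) / (£472,769.63 + £37,300.00) = 0.058489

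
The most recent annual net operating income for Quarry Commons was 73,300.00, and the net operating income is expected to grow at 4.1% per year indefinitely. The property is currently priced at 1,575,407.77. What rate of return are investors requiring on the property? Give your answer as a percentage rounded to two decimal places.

8.94%

D₁ = 73,300.00 × 1.041 = 76,305.3000
P = D₁/(r − g) ⇒ r = D₁/P + g = 76,305.3000/1,575,407.77 + 0.041 = 0.048435 + 0.041 = 0.089435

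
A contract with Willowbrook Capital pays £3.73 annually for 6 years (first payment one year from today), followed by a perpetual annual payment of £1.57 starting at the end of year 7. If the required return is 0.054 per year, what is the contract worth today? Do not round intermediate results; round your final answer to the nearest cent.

£39.90

PV of 6-year annuity: £3.73 × [1 − (1+0.054)^−6] / 0.054 = 18.69254
Perpetuity value at year 6: £1.57 / 0.054 = 29.07407
PV of perpetuity: 29.07407 / (1+0.054)^6 = 21.20617
Total PV = 18.69254 + 21.20617 = 39.89871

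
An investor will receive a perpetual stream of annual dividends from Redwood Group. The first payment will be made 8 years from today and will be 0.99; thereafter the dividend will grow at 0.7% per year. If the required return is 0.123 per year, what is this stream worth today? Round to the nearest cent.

3.79

Value at end of year 7: C₁ / (r − g) = 0.99 / (0.123 − 0.007) = 8.5345
Discount to today: PV = 8.5345 / (1 + 0.123)^7 = 8.5345 / 2.252466 = 3.79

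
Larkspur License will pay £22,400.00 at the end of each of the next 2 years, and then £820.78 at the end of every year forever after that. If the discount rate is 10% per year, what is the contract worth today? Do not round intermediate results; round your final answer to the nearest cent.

£45659.34

PV of 2-year annuity: £22,400.00 × [1 − (1+0.1)^−2] / 0.1 = 38876.03306
Perpetuity value at year 2: £820.78 / 0.1 = 8207.80000
PV of perpetuity: 8207.80000 / (1+0.1)^2 = 6783.30579
Total PV = 38876.03306 + 6783.30579 = 45659.33884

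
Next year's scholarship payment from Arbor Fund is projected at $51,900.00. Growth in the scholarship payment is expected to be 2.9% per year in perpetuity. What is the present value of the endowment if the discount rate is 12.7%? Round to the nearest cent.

Growing perpetuity: P = D₁ / (r − g) = $51,900.0000 / (0.127 − 0.029) = $529,591.84

$529591.84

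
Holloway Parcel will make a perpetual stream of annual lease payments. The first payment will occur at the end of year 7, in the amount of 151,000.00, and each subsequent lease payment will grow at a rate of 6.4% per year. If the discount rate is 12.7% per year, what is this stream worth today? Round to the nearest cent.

1169749.59

Value at end of year 6: C₁ / (r − g) = 151,000.00 / (0.127 − 0.064) = 2,396,825.3968
Discount to today: PV = 2,396,825.3968 / (1 + 0.127)^6 = 2,396,825.3968 / 2.049007 = 1,169,749.59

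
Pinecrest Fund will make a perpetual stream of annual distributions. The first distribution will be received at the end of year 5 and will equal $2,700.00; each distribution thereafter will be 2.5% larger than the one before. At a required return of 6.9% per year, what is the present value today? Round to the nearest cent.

Value at end of year 4: C₁ / (r − g) = $2,700.00 / (0.069 − 0.025) = $61,363.6364
Discount to today: PV = $61,363.6364 / (1 + 0.069)^4 = $61,363.6364 / 1.305903 = $46,989.44

$46989.44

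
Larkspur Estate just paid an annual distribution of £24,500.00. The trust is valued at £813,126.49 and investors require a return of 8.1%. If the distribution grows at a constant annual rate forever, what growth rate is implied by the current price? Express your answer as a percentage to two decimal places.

P = D₀(1+g)/(r−g) ⇒ P(r−g) = D₀(1+g) ⇒ g(P+D₀) = P·r − D₀
g = (P·r − D₀)/(P + D₀) = (£813,126.49×0.081 − £24,500.00) / (£813,126.49 + £24,500.00) = 0.049381

4.94%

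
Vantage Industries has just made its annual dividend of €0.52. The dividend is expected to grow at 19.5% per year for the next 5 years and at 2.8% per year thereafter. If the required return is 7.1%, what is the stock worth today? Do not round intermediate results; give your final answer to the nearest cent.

€25.15

D_1 = 0.62140
D_2 = 0.74257
D_3 = 0.88737
D_4 = 1.06041
D_5 = 1.26719
Terminal value at year 5: TV = D_5×(1+g_2)/(r−g_2) = 1.30267/0.043 = 30.29476
P_0 = D_1/(1+r)^1 + D_2/(1+r)^2 + D_3/(1+r)^3 + D_4/(1+r)^4 + D_5/(1+r)^5 + TV/(1+r)^5
    = 0.58021 + 0.64738 + 0.72233 + 0.80597 + 0.89928 + 21.49909 = 25.15426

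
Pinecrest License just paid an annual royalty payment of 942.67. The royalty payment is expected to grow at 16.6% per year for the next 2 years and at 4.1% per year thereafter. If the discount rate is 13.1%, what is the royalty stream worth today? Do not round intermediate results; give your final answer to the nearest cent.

13562.59

D_1 = 1099.15322
D_2 = 1281.61265
Terminal value at year 2: TV = D_2×(1+g_2)/(r−g_2) = 1334.15877/0.09 = 14823.98637
P_0 = D_1/(1+r)^1 + D_2/(1+r)^2 + TV/(1+r)^2
    = 971.84193 + 1001.91661 + 11588.83547 = 13562.59401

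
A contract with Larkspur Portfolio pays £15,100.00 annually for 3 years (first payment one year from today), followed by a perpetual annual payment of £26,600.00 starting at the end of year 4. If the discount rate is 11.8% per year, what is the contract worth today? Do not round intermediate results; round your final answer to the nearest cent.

PV of 3-year annuity: £15,100.00 × [1 − (1+0.118)^−3] / 0.118 = 36392.66162
Perpetuity value at year 3: £26,600.00 / 0.118 = 225423.72881
PV of perpetuity: 225423.72881 / (1+0.118)^3 = 161314.80172
Total PV = 36392.66162 + 161314.80172 = 197707.46334

£197707.46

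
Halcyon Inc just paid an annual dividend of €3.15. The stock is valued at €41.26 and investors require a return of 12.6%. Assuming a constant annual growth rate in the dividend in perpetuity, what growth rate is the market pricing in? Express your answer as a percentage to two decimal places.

4.61%

P = D₀(1+g)/(r−g) ⇒ P(r−g) = D₀(1+g) ⇒ g(P+D₀) = P·r − D₀
g = (P·r − D₀)/(P + D₀) = (€41.26×0.126 − €3.15) / (€41.26 + €3.15) = 0.046133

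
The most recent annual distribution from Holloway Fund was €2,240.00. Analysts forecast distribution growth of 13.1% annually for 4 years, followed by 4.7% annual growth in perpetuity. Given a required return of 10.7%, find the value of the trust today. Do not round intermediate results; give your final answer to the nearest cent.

€52045.86

D_1 = 2533.44000
D_2 = 2865.32064
D_3 = 3240.67764
D_4 = 3665.20642
Terminal value at year 4: TV = D_4×(1+g_2)/(r−g_2) = 3837.47112/0.06 = 63957.85194
P_0 = D_1/(1+r)^1 + D_2/(1+r)^2 + D_3/(1+r)^3 + D_4/(1+r)^4 + TV/(1+r)^4
    = 2288.56369 + 2338.18024 + 2388.87250 + 2440.66377 + 42589.58280 = 52045.86300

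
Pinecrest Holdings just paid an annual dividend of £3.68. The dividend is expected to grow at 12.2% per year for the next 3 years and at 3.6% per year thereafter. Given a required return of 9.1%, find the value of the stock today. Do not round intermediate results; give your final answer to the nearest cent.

£87.08

D_1 = 4.12896
D_2 = 4.63269
D_3 = 5.19788
Terminal value at year 3: TV = D_3×(1+g_2)/(r−g_2) = 5.38501/0.055 = 97.90919
P_0 = D_1/(1+r)^1 + D_2/(1+r)^2 + D_3/(1+r)^3 + TV/(1+r)^3
    = 3.78456 + 3.89210 + 4.00269 + 75.39616 = 87.07551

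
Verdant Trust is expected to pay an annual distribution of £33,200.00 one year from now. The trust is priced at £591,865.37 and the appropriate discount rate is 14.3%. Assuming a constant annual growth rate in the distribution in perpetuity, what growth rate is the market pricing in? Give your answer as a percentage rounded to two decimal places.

P = D₁/(r−g) ⇒ g = r − D₁/P = 0.143 − £33,200.00/£591,865.37 = 0.086906

8.69%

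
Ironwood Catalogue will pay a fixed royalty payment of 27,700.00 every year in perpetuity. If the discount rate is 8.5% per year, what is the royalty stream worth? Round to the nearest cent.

Level perpetuity: PV = C / r = 27,700.00 / 0.085 = 325,882.35

325882.35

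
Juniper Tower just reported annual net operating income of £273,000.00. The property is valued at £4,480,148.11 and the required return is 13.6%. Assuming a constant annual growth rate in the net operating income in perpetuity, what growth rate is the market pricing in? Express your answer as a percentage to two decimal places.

P = D₀(1+g)/(r−g) ⇒ P(r−g) = D₀(1+g) ⇒ g(P+D₀) = P·r − D₀
g = (P·r − D₀)/(P + D₀) = (£4,480,148.11×0.136 − £273,000.00) / (£4,480,148.11 + £273,000.00) = 0.070753

7.08%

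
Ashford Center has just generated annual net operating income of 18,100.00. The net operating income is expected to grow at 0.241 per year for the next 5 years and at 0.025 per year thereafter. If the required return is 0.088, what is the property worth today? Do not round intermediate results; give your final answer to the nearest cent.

705196.89

D_1 = 22462.10000
D_2 = 27875.46610
D_3 = 34593.45343
D_4 = 42930.47571
D_5 = 53276.72035
Terminal value at year 5: TV = D_5×(1+g_2)/(r−g_2) = 54608.63836/0.063 = 866803.78351
P_0 = D_1/(1+r)^1 + D_2/(1+r)^2 + D_3/(1+r)^3 + D_4/(1+r)^4 + D_5/(1+r)^5 + TV/(1+r)^5
    = 20645.31250 + 23548.55957 + 26860.07576 + 30637.27391 + 34945.64056 + 568560.02495 = 705196.88725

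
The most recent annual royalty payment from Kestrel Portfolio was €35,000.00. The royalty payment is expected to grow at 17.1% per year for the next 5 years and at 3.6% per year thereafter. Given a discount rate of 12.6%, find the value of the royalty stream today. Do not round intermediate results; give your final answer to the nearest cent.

D_1 = 40985.00000
D_2 = 47993.43500
D_3 = 56200.31238
D_4 = 65810.56580
D_5 = 77064.17256
Terminal value at year 5: TV = D_5×(1+g_2)/(r−g_2) = 79838.48277/0.09 = 887094.25297
P_0 = D_1/(1+r)^1 + D_2/(1+r)^2 + D_3/(1+r)^3 + D_4/(1+r)^4 + D_5/(1+r)^5 + TV/(1+r)^5
    = 36398.75666 + 37853.41390 + 39366.20575 + 40939.45554 + 42575.57943 + 490092.22539 = 687225.63666

€687225.64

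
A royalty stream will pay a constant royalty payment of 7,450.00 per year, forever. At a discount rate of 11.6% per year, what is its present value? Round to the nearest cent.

64224.14

Level perpetuity: PV = C / r = 7,450.00 / 0.116 = 64,224.14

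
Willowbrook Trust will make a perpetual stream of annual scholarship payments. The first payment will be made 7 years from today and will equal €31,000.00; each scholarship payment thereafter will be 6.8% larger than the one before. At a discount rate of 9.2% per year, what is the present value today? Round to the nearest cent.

€761753.79

Value at end of year 6: C₁ / (r − g) = €31,000.00 / (0.092 − 0.068) = €1,291,666.6667
Discount to today: PV = €1,291,666.6667 / (1 + 0.092)^6 = €1,291,666.6667 / 1.695649 = €761,753.79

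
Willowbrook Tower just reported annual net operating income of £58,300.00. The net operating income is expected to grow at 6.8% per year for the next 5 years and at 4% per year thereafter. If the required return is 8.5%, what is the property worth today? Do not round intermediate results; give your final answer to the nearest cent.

D_1 = 62264.40000
D_2 = 66498.37920
D_3 = 71020.26899
D_4 = 75849.64728
D_5 = 81007.42329
Terminal value at year 5: TV = D_5×(1+g_2)/(r−g_2) = 84247.72022/0.045 = 1872171.56051
P_0 = D_1/(1+r)^1 + D_2/(1+r)^2 + D_3/(1+r)^3 + D_4/(1+r)^4 + D_5/(1+r)^5 + TV/(1+r)^5
    = 57386.54378 + 56487.39977 + 55602.34374 + 54731.15495 + 53873.61611 + 1245079.12793 = 1523160.18628

£1523160.19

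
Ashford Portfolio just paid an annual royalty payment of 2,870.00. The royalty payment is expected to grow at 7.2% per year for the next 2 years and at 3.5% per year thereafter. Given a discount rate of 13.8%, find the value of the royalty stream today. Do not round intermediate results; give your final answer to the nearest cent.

D_1 = 3076.64000
D_2 = 3298.15808
Terminal value at year 2: TV = D_2×(1+g_2)/(r−g_2) = 3413.59361/0.103 = 33141.68556
P_0 = D_1/(1+r)^1 + D_2/(1+r)^2 + TV/(1+r)^2
    = 2703.55009 + 2546.75369 + 25591.16568 = 30841.46945

30841.47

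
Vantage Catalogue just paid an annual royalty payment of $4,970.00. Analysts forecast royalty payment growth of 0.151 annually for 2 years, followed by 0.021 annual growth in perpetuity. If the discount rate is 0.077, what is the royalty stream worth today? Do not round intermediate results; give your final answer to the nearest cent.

D_1 = 5720.47000
D_2 = 6584.26097
Terminal value at year 2: TV = D_2×(1+g_2)/(r−g_2) = 6722.53045/0.056 = 120045.18661
P_0 = D_1/(1+r)^1 + D_2/(1+r)^2 + TV/(1+r)^2
    = 5311.48561 + 5676.43448 + 103493.56436 = 114481.48445

$114481.48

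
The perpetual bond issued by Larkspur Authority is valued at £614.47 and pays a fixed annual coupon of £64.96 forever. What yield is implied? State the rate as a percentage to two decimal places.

10.57%

P = C/r ⇒ r = C/P = £64.96/£614.47 = 0.105717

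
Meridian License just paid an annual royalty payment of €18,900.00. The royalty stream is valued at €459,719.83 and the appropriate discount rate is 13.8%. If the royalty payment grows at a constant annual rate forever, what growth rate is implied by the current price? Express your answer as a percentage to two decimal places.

9.31%

P = D₀(1+g)/(r−g) ⇒ P(r−g) = D₀(1+g) ⇒ g(P+D₀) = P·r − D₀
g = (P·r − D₀)/(P + D₀) = (€459,719.83×0.138 − €18,900.00) / (€459,719.83 + €18,900.00) = 0.093062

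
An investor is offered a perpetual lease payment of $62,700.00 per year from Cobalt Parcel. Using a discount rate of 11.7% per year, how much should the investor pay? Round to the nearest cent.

Level perpetuity: PV = C / r = $62,700.00 / 0.117 = $535,897.44

$535897.44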